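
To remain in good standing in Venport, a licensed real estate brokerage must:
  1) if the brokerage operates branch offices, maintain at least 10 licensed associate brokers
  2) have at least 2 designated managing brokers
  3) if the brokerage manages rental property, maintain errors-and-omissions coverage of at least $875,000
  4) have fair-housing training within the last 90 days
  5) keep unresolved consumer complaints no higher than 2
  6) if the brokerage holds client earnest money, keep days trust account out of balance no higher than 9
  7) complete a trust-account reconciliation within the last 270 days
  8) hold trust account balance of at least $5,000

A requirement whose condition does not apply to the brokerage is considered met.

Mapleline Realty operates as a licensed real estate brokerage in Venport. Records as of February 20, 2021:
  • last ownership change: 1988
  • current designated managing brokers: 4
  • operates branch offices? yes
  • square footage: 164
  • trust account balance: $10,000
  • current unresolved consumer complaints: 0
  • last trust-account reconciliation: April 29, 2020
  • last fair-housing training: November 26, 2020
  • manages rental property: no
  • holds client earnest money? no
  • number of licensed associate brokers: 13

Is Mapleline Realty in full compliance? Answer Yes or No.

1. condition 'operates branch offices' holds; licensed associate brokers 13 ≥ 10 → met
2. designated managing brokers 4 ≥ 2 → met
3. condition 'manages rental property' does not hold → requirement n/a → met
4. fair-housing training 86 days ago vs limit 90 → met
5. unresolved consumer complaints 0 ≤ 2 → met
6. condition 'holds client earnest money' does not hold → requirement n/a → met
7. trust-account reconciliation 297 days ago vs limit 270 → not met
8. trust account balance $10,000 ≥ $5,000 → met
Not met: 7

No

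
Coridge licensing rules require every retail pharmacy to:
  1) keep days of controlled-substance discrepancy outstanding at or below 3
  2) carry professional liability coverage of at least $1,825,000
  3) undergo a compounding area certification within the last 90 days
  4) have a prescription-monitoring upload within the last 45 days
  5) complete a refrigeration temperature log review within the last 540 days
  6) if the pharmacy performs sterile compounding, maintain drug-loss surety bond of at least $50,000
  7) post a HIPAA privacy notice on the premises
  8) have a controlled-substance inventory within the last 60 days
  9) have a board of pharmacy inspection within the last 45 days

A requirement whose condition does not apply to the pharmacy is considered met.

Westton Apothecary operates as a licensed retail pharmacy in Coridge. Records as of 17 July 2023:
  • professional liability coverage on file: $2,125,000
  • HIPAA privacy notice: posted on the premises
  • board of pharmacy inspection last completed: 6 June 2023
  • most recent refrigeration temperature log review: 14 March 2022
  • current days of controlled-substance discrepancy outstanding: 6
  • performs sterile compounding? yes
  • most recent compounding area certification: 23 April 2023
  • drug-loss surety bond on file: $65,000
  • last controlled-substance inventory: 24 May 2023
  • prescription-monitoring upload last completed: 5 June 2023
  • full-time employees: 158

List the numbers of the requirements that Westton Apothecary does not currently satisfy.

1

1. days of controlled-substance discrepancy outstanding 6 > 3 → not met
2. professional liability coverage $2,125,000 ≥ $1,825,000 → met
3. compounding area certification 85 days ago vs limit 90 → met
4. prescription-monitoring upload 42 days ago vs limit 45 → met
5. refrigeration temperature log review 490 days ago vs limit 540 → met
6. condition 'performs sterile compounding' holds; drug-loss surety bond $65,000 ≥ $50,000 → met
7. HIPAA privacy notice present → met
8. controlled-substance inventory 54 days ago vs limit 60 → met
9. board of pharmacy inspection 41 days ago vs limit 45 → met
Not met: 1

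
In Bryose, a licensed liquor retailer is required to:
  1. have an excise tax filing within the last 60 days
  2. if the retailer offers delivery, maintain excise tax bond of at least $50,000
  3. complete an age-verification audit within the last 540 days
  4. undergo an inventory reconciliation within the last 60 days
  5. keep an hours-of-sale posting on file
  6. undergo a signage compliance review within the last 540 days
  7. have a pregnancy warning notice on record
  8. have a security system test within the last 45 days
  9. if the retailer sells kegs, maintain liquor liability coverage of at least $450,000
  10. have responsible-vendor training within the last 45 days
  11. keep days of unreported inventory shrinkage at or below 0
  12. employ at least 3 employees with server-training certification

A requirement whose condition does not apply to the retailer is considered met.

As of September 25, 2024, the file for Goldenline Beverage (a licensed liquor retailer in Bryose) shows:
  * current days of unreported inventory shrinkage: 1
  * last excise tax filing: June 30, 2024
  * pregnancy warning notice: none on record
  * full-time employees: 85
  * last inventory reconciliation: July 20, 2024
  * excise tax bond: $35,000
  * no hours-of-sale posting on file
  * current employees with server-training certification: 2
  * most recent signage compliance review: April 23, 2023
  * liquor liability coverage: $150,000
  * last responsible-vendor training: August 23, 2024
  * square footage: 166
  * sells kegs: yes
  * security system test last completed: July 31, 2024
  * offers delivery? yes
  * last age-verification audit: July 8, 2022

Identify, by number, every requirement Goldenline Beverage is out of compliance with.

1. excise tax filing 87 days ago vs limit 60 → not met
2. condition 'offers delivery' holds; excise tax bond $35,000 < $50,000 → not met
3. age-verification audit 810 days ago vs limit 540 → not met
4. inventory reconciliation 67 days ago vs limit 60 → not met
5. hours-of-sale posting absent → not met
6. signage compliance review 521 days ago vs limit 540 → met
7. pregnancy warning notice absent → not met
8. security system test 56 days ago vs limit 45 → not met
9. condition 'sells kegs' holds; liquor liability coverage $150,000 < $450,000 → not met
10. responsible-vendor training 33 days ago vs limit 45 → met
11. days of unreported inventory shrinkage 1 > 0 → not met
12. employees with server-training certification 2 < 3 → not met
Not met: 1, 2, 3, 4, 5, 7, 8, 9, 11, 12

1, 2, 3, 4, 5, 7, 8, 9, 11, 12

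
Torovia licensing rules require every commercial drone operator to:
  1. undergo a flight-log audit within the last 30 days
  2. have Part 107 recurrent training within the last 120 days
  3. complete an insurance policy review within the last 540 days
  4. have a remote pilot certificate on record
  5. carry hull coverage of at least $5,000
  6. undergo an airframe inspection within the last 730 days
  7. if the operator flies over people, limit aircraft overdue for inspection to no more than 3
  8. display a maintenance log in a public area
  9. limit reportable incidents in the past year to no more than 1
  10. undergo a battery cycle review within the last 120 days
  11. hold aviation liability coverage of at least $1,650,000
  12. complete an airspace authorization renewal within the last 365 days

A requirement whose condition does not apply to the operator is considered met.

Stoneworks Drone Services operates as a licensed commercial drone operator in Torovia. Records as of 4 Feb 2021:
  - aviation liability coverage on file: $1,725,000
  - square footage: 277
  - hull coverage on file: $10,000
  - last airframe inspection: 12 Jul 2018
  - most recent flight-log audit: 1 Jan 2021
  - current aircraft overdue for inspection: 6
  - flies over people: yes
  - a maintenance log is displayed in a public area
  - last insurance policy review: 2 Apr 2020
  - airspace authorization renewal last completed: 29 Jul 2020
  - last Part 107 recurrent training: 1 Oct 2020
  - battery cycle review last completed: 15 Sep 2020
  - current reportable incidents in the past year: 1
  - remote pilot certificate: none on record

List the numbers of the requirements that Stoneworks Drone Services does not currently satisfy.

1. flight-log audit 34 days ago vs limit 30 → not met
2. Part 107 recurrent training 126 days ago vs limit 120 → not met
3. insurance policy review 308 days ago vs limit 540 → met
4. remote pilot certificate absent → not met
5. hull coverage $10,000 ≥ $5,000 → met
6. airframe inspection 938 days ago vs limit 730 → not met
7. condition 'flies over people' holds; aircraft overdue for inspection 6 > 3 → not met
8. maintenance log present → met
9. reportable incidents in the past year 1 ≤ 1 → met
10. battery cycle review 142 days ago vs limit 120 → not met
11. aviation liability coverage $1,725,000 ≥ $1,650,000 → met
12. airspace authorization renewal 190 days ago vs limit 365 → met
Not met: 1, 2, 4, 6, 7, 10

1, 2, 4, 6, 7, 10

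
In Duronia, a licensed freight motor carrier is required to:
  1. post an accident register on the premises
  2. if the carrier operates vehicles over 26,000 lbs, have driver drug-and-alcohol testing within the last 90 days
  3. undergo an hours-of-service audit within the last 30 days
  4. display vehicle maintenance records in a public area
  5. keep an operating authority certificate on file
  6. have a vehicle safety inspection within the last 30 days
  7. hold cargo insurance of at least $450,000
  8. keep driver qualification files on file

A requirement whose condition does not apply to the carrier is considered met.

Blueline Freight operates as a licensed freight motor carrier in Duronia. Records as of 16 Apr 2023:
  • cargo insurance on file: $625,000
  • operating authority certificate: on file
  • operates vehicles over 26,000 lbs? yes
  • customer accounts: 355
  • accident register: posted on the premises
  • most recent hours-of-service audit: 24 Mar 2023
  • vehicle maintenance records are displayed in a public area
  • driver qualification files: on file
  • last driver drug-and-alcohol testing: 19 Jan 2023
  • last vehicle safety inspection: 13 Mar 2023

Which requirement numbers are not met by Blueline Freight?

1. accident register present → met
2. condition 'operates vehicles over 26,000 lbs' holds; driver drug-and-alcohol testing 87 days ago vs limit 90 → met
3. hours-of-service audit 23 days ago vs limit 30 → met
4. vehicle maintenance records present → met
5. operating authority certificate present → met
6. vehicle safety inspection 34 days ago vs limit 30 → not met
7. cargo insurance $625,000 ≥ $450,000 → met
8. driver qualification files present → met
Not met: 6

6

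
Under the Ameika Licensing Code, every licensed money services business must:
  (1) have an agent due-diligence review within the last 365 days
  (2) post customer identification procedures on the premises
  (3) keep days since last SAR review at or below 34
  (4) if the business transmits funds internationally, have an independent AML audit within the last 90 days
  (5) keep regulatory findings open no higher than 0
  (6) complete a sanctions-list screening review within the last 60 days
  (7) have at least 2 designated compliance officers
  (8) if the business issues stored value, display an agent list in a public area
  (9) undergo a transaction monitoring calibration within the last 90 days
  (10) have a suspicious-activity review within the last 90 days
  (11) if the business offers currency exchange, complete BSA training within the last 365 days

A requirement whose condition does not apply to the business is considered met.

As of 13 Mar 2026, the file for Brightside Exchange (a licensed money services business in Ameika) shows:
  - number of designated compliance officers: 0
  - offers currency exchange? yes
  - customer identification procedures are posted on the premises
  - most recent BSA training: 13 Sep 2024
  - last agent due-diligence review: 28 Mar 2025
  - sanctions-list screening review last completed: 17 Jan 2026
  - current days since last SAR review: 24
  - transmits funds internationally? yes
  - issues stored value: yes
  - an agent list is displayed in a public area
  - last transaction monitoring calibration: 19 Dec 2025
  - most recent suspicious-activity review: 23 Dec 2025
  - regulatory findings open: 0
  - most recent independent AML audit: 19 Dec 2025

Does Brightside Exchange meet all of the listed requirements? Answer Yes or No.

No

1. agent due-diligence review 350 days ago vs limit 365 → met
2. customer identification procedures present → met
3. days since last SAR review 24 ≤ 34 → met
4. condition 'transmits funds internationally' holds; independent AML audit 84 days ago vs limit 90 → met
5. regulatory findings open 0 ≤ 0 → met
6. sanctions-list screening review 55 days ago vs limit 60 → met
7. designated compliance officers 0 < 2 → not met
8. condition 'issues stored value' holds; agent list present → met
9. transaction monitoring calibration 84 days ago vs limit 90 → met
10. suspicious-activity review 80 days ago vs limit 90 → met
11. condition 'offers currency exchange' holds; BSA training 546 days ago vs limit 365 → not met
Not met: 7, 11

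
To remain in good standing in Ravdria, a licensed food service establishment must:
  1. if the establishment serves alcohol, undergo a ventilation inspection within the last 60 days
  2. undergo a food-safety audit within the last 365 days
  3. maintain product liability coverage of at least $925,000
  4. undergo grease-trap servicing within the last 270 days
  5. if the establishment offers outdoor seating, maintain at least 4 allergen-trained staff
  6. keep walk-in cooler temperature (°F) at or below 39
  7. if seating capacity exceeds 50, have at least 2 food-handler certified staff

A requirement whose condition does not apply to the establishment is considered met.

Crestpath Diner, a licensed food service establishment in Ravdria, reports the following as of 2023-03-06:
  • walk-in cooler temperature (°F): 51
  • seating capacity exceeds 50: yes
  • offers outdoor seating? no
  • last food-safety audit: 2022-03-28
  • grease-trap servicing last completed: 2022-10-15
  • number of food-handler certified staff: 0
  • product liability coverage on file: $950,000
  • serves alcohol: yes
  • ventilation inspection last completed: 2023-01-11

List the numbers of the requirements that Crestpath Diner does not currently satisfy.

1. condition 'serves alcohol' holds; ventilation inspection 54 days ago vs limit 60 → met
2. food-safety audit 343 days ago vs limit 365 → met
3. product liability coverage $950,000 ≥ $925,000 → met
4. grease-trap servicing 142 days ago vs limit 270 → met
5. condition 'offers outdoor seating' does not hold → requirement n/a → met
6. walk-in cooler temperature (°F) 51 > 39 → not met
7. condition 'seating capacity exceeds 50' holds; food-handler certified staff 0 < 2 → not met
Not met: 6, 7

6, 7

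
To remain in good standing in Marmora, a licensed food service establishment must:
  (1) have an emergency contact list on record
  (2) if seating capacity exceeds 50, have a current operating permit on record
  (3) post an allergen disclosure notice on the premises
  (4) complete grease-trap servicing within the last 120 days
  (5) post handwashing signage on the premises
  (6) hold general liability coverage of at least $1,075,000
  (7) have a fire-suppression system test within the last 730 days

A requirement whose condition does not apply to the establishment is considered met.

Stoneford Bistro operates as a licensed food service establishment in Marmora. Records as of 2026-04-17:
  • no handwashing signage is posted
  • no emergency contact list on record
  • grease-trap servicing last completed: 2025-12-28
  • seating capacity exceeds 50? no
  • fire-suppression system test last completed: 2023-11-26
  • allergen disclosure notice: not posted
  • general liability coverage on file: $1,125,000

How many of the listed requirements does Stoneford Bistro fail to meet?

1. emergency contact list absent → not met
2. condition 'seating capacity exceeds 50' does not hold → requirement n/a → met
3. allergen disclosure notice absent → not met
4. grease-trap servicing 110 days ago vs limit 120 → met
5. handwashing signage absent → not met
6. general liability coverage $1,125,000 ≥ $1,075,000 → met
7. fire-suppression system test 873 days ago vs limit 730 → not met
Not met: 4 of 7

4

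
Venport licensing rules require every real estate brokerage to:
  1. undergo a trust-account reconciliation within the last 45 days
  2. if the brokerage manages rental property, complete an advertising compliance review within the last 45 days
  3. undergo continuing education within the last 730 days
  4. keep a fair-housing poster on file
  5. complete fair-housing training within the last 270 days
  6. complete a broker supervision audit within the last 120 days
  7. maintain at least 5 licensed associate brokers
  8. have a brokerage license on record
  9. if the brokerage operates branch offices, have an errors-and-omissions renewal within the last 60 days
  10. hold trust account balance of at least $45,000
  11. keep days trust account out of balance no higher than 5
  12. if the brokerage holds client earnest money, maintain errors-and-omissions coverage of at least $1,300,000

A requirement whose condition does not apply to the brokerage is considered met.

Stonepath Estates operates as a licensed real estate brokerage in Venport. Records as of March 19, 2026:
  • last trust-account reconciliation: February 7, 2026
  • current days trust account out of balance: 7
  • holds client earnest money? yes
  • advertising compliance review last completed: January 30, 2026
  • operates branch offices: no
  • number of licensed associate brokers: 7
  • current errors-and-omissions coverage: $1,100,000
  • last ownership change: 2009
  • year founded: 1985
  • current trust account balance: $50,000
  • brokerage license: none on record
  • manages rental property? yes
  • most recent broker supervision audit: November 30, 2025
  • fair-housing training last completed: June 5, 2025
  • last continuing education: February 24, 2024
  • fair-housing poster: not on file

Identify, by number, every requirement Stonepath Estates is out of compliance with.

2, 3, 4, 5, 8, 11, 12

1. trust-account reconciliation 40 days ago vs limit 45 → met
2. condition 'manages rental property' holds; advertising compliance review 48 days ago vs limit 45 → not met
3. continuing education 754 days ago vs limit 730 → not met
4. fair-housing poster absent → not met
5. fair-housing training 287 days ago vs limit 270 → not met
6. broker supervision audit 109 days ago vs limit 120 → met
7. licensed associate brokers 7 ≥ 5 → met
8. brokerage license absent → not met
9. condition 'operates branch offices' does not hold → requirement n/a → met
10. trust account balance $50,000 ≥ $45,000 → met
11. days trust account out of balance 7 > 5 → not met
12. condition 'holds client earnest money' holds; errors-and-omissions coverage $1,100,000 < $1,300,000 → not met
Not met: 2, 3, 4, 5, 8, 11, 12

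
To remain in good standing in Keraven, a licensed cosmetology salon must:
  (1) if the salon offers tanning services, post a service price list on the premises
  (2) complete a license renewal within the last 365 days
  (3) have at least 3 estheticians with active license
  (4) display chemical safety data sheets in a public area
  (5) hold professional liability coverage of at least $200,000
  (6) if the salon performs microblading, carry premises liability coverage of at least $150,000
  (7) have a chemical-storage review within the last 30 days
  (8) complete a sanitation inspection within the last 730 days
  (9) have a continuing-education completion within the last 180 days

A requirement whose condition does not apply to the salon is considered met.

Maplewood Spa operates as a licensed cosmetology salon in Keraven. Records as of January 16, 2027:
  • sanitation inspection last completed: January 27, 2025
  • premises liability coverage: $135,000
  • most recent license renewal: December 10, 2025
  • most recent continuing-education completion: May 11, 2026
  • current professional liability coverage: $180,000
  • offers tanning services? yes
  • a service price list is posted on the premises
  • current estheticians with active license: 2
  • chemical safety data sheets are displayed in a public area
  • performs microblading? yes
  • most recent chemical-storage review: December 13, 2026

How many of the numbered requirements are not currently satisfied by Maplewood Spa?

1. condition 'offers tanning services' holds; service price list present → met
2. license renewal 402 days ago vs limit 365 → not met
3. estheticians with active license 2 < 3 → not met
4. chemical safety data sheets present → met
5. professional liability coverage $180,000 < $200,000 → not met
6. condition 'performs microblading' holds; premises liability coverage $135,000 < $150,000 → not met
7. chemical-storage review 34 days ago vs limit 30 → not met
8. sanitation inspection 719 days ago vs limit 730 → met
9. continuing-education completion 250 days ago vs limit 180 → not met
Not met: 6 of 9

6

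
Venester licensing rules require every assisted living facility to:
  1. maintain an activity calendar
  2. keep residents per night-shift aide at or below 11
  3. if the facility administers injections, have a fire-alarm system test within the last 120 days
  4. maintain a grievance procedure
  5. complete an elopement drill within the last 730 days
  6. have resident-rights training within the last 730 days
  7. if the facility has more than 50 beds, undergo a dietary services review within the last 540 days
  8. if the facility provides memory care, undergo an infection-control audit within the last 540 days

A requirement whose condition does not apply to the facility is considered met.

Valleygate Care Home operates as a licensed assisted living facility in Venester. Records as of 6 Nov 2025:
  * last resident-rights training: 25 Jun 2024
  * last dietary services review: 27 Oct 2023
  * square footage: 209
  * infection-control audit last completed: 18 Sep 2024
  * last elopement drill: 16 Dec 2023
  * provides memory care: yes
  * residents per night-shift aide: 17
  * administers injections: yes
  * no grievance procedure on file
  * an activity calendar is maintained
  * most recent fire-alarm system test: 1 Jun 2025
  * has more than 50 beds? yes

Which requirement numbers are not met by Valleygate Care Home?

1. activity calendar present → met
2. residents per night-shift aide 17 > 11 → not met
3. condition 'administers injections' holds; fire-alarm system test 158 days ago vs limit 120 → not met
4. grievance procedure absent → not met
5. elopement drill 691 days ago vs limit 730 → met
6. resident-rights training 499 days ago vs limit 730 → met
7. condition 'has more than 50 beds' holds; dietary services review 741 days ago vs limit 540 → not met
8. condition 'provides memory care' holds; infection-control audit 414 days ago vs limit 540 → met
Not met: 2, 3, 4, 7

2, 3, 4, 7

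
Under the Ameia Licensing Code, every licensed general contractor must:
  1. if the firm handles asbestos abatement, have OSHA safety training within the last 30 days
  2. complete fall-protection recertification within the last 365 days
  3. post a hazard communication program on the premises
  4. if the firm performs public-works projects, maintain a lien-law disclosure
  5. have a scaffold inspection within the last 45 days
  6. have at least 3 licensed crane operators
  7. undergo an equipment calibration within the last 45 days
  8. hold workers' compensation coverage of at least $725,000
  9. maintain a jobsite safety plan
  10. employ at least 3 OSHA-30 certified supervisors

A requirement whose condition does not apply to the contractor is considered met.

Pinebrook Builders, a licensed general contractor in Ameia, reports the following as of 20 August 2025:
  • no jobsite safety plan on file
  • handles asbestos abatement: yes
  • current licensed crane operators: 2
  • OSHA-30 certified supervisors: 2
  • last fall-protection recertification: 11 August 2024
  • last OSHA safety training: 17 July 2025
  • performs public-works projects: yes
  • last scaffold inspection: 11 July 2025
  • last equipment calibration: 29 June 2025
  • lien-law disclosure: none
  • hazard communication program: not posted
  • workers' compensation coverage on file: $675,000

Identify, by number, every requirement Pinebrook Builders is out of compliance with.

1, 2, 3, 4, 6, 7, 8, 9, 10

1. condition 'handles asbestos abatement' holds; OSHA safety training 34 days ago vs limit 30 → not met
2. fall-protection recertification 374 days ago vs limit 365 → not met
3. hazard communication program absent → not met
4. condition 'performs public-works projects' holds; lien-law disclosure absent → not met
5. scaffold inspection 40 days ago vs limit 45 → met
6. licensed crane operators 2 < 3 → not met
7. equipment calibration 52 days ago vs limit 45 → not met
8. workers' compensation coverage $675,000 < $725,000 → not met
9. jobsite safety plan absent → not met
10. OSHA-30 certified supervisors 2 < 3 → not met
Not met: 1, 2, 3, 4, 6, 7, 8, 9, 10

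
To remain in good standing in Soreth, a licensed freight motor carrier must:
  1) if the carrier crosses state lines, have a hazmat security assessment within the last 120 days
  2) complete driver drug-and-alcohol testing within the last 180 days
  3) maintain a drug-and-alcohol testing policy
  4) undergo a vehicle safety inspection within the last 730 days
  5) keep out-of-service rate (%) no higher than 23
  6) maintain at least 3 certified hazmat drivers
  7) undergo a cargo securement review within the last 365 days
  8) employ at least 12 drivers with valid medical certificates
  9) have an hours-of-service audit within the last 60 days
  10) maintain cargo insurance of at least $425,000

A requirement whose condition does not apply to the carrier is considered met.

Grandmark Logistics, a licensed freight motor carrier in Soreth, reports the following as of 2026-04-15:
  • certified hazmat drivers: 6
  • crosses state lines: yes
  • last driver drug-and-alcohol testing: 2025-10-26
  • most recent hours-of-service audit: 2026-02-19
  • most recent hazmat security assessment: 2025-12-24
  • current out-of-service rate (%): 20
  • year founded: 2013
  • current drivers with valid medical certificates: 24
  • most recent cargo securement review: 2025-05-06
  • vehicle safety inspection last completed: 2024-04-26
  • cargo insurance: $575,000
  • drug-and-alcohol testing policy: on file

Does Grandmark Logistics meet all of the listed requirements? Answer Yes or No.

1. condition 'crosses state lines' holds; hazmat security assessment 112 days ago vs limit 120 → met
2. driver drug-and-alcohol testing 171 days ago vs limit 180 → met
3. drug-and-alcohol testing policy present → met
4. vehicle safety inspection 719 days ago vs limit 730 → met
5. out-of-service rate (%) 20 ≤ 23 → met
6. certified hazmat drivers 6 ≥ 3 → met
7. cargo securement review 344 days ago vs limit 365 → met
8. drivers with valid medical certificates 24 ≥ 12 → met
9. hours-of-service audit 55 days ago vs limit 60 → met
10. cargo insurance $575,000 ≥ $425,000 → met
All met.

Yes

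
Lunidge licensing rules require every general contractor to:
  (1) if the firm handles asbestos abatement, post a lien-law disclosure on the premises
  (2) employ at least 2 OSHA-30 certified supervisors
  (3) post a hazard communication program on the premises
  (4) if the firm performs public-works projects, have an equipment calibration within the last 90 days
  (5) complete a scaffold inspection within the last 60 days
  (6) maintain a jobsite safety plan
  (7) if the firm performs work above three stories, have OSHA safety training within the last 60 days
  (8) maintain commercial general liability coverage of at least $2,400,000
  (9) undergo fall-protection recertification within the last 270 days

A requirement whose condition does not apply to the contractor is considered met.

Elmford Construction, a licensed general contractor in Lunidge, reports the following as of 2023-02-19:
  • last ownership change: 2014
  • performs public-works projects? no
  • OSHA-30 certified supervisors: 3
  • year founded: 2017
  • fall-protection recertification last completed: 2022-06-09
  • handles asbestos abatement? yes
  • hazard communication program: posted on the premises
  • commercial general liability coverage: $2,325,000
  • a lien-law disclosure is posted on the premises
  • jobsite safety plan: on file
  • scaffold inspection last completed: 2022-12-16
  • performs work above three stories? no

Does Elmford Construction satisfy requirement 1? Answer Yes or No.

1. condition 'handles asbestos abatement' holds; lien-law disclosure present → met

Yes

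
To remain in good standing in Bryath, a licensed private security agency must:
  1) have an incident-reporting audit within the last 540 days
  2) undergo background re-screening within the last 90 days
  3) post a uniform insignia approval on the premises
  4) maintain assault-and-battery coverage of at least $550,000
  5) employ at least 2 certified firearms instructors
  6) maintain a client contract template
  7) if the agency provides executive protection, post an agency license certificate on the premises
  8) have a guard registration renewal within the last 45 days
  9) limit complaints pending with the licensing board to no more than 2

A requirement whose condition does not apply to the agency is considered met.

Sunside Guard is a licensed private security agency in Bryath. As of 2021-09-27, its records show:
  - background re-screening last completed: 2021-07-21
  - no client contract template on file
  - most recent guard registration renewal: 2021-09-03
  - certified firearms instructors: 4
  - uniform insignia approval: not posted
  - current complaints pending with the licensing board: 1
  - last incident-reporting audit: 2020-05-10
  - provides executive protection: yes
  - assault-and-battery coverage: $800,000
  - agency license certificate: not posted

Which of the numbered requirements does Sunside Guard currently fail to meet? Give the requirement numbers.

1. incident-reporting audit 505 days ago vs limit 540 → met
2. background re-screening 68 days ago vs limit 90 → met
3. uniform insignia approval absent → not met
4. assault-and-battery coverage $800,000 ≥ $550,000 → met
5. certified firearms instructors 4 ≥ 2 → met
6. client contract template absent → not met
7. condition 'provides executive protection' holds; agency license certificate absent → not met
8. guard registration renewal 24 days ago vs limit 45 → met
9. complaints pending with the licensing board 1 ≤ 2 → met
Not met: 3, 6, 7

3, 6, 7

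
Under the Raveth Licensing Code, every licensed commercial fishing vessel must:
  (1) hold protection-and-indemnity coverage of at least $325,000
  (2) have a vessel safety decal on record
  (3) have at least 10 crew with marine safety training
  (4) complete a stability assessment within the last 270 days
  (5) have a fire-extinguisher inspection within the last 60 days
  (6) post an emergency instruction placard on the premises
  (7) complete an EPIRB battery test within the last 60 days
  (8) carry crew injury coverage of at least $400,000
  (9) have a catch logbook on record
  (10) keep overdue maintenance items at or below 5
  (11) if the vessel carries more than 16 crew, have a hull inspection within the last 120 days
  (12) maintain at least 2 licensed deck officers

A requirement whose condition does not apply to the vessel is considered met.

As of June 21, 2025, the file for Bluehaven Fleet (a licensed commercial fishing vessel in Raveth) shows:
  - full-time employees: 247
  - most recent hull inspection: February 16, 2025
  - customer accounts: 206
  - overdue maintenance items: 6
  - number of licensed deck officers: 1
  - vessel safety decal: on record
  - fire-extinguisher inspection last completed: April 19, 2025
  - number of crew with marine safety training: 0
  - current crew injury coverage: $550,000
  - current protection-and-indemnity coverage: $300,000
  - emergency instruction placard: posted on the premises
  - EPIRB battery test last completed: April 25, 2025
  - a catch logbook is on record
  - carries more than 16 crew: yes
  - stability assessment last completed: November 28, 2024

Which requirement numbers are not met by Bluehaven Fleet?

1. protection-and-indemnity coverage $300,000 < $325,000 → not met
2. vessel safety decal present → met
3. crew with marine safety training 0 < 10 → not met
4. stability assessment 205 days ago vs limit 270 → met
5. fire-extinguisher inspection 63 days ago vs limit 60 → not met
6. emergency instruction placard present → met
7. EPIRB battery test 57 days ago vs limit 60 → met
8. crew injury coverage $550,000 ≥ $400,000 → met
9. catch logbook present → met
10. overdue maintenance items 6 > 5 → not met
11. condition 'carries more than 16 crew' holds; hull inspection 125 days ago vs limit 120 → not met
12. licensed deck officers 1 < 2 → not met
Not met: 1, 3, 5, 10, 11, 12

1, 3, 5, 10, 11, 12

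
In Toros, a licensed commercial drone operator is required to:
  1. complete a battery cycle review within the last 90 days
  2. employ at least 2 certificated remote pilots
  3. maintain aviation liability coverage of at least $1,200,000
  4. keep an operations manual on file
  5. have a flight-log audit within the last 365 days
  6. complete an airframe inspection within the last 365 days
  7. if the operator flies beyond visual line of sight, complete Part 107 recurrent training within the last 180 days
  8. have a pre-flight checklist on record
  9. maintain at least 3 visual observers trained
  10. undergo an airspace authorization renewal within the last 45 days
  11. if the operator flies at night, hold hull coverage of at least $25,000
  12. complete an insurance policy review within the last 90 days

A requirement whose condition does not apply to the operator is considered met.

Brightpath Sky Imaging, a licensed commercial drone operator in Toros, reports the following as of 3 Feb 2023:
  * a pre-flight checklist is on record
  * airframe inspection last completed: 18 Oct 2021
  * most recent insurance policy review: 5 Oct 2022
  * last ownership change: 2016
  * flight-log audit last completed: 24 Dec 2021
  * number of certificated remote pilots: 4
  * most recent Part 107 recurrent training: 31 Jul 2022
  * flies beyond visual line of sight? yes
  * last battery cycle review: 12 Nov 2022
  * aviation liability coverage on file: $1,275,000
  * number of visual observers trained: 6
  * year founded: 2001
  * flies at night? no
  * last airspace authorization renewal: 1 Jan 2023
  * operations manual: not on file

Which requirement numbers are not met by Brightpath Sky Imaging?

4, 5, 6, 7, 12

1. battery cycle review 83 days ago vs limit 90 → met
2. certificated remote pilots 4 ≥ 2 → met
3. aviation liability coverage $1,275,000 ≥ $1,200,000 → met
4. operations manual absent → not met
5. flight-log audit 406 days ago vs limit 365 → not met
6. airframe inspection 473 days ago vs limit 365 → not met
7. condition 'flies beyond visual line of sight' holds; Part 107 recurrent training 187 days ago vs limit 180 → not met
8. pre-flight checklist present → met
9. visual observers trained 6 ≥ 3 → met
10. airspace authorization renewal 33 days ago vs limit 45 → met
11. condition 'flies at night' does not hold → requirement n/a → met
12. insurance policy review 121 days ago vs limit 90 → not met
Not met: 4, 5, 6, 7, 12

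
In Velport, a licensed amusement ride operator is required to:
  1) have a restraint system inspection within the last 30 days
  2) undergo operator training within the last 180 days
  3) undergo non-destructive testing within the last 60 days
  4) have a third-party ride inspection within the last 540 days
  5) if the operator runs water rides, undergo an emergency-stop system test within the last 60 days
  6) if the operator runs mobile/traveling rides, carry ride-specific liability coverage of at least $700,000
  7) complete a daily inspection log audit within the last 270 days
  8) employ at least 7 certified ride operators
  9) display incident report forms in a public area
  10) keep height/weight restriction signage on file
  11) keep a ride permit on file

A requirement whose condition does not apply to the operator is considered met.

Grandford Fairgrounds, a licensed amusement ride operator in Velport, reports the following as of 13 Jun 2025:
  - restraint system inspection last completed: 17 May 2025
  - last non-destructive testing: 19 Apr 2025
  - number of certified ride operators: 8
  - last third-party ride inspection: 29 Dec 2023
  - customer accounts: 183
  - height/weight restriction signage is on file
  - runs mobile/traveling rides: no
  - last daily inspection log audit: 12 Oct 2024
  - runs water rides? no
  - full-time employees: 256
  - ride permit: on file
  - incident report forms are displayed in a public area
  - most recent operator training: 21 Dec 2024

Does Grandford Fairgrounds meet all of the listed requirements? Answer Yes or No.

Yes

1. restraint system inspection 27 days ago vs limit 30 → met
2. operator training 174 days ago vs limit 180 → met
3. non-destructive testing 55 days ago vs limit 60 → met
4. third-party ride inspection 532 days ago vs limit 540 → met
5. condition 'runs water rides' does not hold → requirement n/a → met
6. condition 'runs mobile/traveling rides' does not hold → requirement n/a → met
7. daily inspection log audit 244 days ago vs limit 270 → met
8. certified ride operators 8 ≥ 7 → met
9. incident report forms present → met
10. height/weight restriction signage present → met
11. ride permit present → met
All met.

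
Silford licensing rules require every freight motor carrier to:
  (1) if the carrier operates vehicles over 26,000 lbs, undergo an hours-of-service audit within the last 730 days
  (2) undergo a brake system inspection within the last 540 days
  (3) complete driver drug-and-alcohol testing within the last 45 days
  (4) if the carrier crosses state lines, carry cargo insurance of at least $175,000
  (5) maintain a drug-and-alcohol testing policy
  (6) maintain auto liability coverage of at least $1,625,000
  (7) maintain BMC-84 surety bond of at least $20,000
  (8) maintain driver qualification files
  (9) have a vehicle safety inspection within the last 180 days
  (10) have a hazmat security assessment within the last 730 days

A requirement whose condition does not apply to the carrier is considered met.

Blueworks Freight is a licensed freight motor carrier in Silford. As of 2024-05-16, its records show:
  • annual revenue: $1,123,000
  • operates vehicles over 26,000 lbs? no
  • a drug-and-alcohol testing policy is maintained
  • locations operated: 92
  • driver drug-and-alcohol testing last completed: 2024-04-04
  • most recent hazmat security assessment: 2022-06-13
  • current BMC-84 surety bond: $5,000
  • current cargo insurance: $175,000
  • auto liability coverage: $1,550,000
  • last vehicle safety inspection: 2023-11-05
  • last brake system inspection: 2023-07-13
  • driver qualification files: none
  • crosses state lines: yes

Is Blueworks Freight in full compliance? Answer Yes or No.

1. condition 'operates vehicles over 26,000 lbs' does not hold → requirement n/a → met
2. brake system inspection 308 days ago vs limit 540 → met
3. driver drug-and-alcohol testing 42 days ago vs limit 45 → met
4. condition 'crosses state lines' holds; cargo insurance $175,000 ≥ $175,000 → met
5. drug-and-alcohol testing policy present → met
6. auto liability coverage $1,550,000 < $1,625,000 → not met
7. BMC-84 surety bond $5,000 < $20,000 → not met
8. driver qualification files absent → not met
9. vehicle safety inspection 193 days ago vs limit 180 → not met
10. hazmat security assessment 703 days ago vs limit 730 → met
Not met: 6, 7, 8, 9

No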